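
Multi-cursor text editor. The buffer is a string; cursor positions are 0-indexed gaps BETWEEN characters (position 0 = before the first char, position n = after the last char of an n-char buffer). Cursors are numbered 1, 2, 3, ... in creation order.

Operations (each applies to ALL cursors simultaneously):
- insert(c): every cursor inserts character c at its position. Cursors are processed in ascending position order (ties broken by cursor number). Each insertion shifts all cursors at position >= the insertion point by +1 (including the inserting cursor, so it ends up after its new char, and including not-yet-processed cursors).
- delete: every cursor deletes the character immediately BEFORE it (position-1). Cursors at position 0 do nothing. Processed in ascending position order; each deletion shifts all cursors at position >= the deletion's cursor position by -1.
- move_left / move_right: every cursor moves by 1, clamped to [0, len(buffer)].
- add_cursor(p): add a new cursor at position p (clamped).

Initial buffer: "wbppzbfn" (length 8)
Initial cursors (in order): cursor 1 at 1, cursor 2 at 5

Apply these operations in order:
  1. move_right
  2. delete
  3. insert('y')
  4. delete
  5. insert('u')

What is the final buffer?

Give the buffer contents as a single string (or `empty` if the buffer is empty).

After op 1 (move_right): buffer="wbppzbfn" (len 8), cursors c1@2 c2@6, authorship ........
After op 2 (delete): buffer="wppzfn" (len 6), cursors c1@1 c2@4, authorship ......
After op 3 (insert('y')): buffer="wyppzyfn" (len 8), cursors c1@2 c2@6, authorship .1...2..
After op 4 (delete): buffer="wppzfn" (len 6), cursors c1@1 c2@4, authorship ......
After op 5 (insert('u')): buffer="wuppzufn" (len 8), cursors c1@2 c2@6, authorship .1...2..

Answer: wuppzufn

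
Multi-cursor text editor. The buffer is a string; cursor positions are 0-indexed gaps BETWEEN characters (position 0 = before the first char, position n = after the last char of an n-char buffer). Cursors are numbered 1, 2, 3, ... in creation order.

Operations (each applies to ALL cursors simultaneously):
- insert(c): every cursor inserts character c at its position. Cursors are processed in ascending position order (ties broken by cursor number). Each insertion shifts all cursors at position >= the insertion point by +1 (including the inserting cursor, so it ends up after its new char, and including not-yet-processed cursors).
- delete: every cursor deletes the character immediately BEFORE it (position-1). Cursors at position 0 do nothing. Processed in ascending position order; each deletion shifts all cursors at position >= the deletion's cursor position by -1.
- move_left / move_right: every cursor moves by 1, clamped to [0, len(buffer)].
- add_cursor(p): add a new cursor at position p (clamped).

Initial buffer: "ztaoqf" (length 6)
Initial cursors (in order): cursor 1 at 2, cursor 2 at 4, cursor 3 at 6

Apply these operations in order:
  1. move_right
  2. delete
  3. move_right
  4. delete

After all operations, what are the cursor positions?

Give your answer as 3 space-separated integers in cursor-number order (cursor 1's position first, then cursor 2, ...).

Answer: 0 0 0

Derivation:
After op 1 (move_right): buffer="ztaoqf" (len 6), cursors c1@3 c2@5 c3@6, authorship ......
After op 2 (delete): buffer="zto" (len 3), cursors c1@2 c2@3 c3@3, authorship ...
After op 3 (move_right): buffer="zto" (len 3), cursors c1@3 c2@3 c3@3, authorship ...
After op 4 (delete): buffer="" (len 0), cursors c1@0 c2@0 c3@0, authorship 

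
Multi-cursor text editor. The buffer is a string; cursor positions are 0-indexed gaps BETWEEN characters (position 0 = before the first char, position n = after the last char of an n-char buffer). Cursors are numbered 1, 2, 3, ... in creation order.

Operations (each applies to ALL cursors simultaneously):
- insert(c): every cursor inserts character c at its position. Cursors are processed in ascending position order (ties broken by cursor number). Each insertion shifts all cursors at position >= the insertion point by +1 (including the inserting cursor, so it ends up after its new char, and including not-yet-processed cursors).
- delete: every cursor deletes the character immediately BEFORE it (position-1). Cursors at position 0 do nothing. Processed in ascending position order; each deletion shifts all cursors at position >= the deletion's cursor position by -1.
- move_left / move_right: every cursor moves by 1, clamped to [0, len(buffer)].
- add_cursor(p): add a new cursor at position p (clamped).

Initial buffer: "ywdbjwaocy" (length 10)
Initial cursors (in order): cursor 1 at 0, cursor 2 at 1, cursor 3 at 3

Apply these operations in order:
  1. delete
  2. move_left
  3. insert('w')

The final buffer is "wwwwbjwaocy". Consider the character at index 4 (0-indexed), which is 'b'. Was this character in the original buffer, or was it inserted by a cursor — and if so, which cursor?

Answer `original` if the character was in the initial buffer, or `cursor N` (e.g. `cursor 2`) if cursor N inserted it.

After op 1 (delete): buffer="wbjwaocy" (len 8), cursors c1@0 c2@0 c3@1, authorship ........
After op 2 (move_left): buffer="wbjwaocy" (len 8), cursors c1@0 c2@0 c3@0, authorship ........
After op 3 (insert('w')): buffer="wwwwbjwaocy" (len 11), cursors c1@3 c2@3 c3@3, authorship 123........
Authorship (.=original, N=cursor N): 1 2 3 . . . . . . . .
Index 4: author = original

Answer: original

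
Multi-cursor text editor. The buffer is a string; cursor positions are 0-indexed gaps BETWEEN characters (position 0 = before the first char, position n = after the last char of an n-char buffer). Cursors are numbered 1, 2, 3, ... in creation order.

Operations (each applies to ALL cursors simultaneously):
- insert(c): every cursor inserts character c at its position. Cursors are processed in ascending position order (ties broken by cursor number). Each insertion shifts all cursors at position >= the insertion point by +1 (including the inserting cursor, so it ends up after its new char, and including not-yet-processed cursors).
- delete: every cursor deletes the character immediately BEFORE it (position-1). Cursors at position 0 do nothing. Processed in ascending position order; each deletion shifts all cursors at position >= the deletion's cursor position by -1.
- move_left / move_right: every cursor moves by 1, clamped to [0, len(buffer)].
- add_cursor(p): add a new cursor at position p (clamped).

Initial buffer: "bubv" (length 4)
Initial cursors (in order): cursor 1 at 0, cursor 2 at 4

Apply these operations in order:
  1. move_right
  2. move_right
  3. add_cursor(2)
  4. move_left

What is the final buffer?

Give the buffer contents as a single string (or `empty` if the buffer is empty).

Answer: bubv

Derivation:
After op 1 (move_right): buffer="bubv" (len 4), cursors c1@1 c2@4, authorship ....
After op 2 (move_right): buffer="bubv" (len 4), cursors c1@2 c2@4, authorship ....
After op 3 (add_cursor(2)): buffer="bubv" (len 4), cursors c1@2 c3@2 c2@4, authorship ....
After op 4 (move_left): buffer="bubv" (len 4), cursors c1@1 c3@1 c2@3, authorship ....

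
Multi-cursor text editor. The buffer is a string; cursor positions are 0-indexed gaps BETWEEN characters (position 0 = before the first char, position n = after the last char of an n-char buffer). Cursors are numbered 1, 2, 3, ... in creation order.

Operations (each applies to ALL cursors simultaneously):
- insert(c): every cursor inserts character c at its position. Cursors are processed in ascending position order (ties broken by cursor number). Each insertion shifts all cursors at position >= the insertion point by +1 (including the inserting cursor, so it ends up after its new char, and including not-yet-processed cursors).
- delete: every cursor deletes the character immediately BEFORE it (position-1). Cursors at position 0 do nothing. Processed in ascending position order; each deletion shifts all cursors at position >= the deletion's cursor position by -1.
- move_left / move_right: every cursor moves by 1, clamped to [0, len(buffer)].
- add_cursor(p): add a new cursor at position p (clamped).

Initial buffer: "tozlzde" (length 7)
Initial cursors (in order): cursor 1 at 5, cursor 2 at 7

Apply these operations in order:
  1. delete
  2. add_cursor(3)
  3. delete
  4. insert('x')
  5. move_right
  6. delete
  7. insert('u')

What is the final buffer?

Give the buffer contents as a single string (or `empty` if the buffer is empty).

After op 1 (delete): buffer="tozld" (len 5), cursors c1@4 c2@5, authorship .....
After op 2 (add_cursor(3)): buffer="tozld" (len 5), cursors c3@3 c1@4 c2@5, authorship .....
After op 3 (delete): buffer="to" (len 2), cursors c1@2 c2@2 c3@2, authorship ..
After op 4 (insert('x')): buffer="toxxx" (len 5), cursors c1@5 c2@5 c3@5, authorship ..123
After op 5 (move_right): buffer="toxxx" (len 5), cursors c1@5 c2@5 c3@5, authorship ..123
After op 6 (delete): buffer="to" (len 2), cursors c1@2 c2@2 c3@2, authorship ..
After op 7 (insert('u')): buffer="touuu" (len 5), cursors c1@5 c2@5 c3@5, authorship ..123

Answer: touuu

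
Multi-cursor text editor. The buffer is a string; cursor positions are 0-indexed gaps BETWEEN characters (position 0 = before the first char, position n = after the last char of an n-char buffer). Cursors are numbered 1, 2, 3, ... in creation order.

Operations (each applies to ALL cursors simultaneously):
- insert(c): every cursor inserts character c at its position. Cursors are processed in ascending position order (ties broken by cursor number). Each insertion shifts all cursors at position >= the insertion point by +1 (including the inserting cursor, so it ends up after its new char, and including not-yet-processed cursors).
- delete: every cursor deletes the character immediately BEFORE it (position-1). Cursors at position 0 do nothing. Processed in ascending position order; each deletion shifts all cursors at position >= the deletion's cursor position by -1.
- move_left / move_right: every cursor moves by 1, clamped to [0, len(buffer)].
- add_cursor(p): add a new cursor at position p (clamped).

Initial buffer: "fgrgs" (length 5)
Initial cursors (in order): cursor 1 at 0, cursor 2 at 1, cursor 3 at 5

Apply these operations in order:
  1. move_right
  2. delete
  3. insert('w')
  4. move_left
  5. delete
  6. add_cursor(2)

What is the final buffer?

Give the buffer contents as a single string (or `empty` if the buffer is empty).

After op 1 (move_right): buffer="fgrgs" (len 5), cursors c1@1 c2@2 c3@5, authorship .....
After op 2 (delete): buffer="rg" (len 2), cursors c1@0 c2@0 c3@2, authorship ..
After op 3 (insert('w')): buffer="wwrgw" (len 5), cursors c1@2 c2@2 c3@5, authorship 12..3
After op 4 (move_left): buffer="wwrgw" (len 5), cursors c1@1 c2@1 c3@4, authorship 12..3
After op 5 (delete): buffer="wrw" (len 3), cursors c1@0 c2@0 c3@2, authorship 2.3
After op 6 (add_cursor(2)): buffer="wrw" (len 3), cursors c1@0 c2@0 c3@2 c4@2, authorship 2.3

Answer: wrw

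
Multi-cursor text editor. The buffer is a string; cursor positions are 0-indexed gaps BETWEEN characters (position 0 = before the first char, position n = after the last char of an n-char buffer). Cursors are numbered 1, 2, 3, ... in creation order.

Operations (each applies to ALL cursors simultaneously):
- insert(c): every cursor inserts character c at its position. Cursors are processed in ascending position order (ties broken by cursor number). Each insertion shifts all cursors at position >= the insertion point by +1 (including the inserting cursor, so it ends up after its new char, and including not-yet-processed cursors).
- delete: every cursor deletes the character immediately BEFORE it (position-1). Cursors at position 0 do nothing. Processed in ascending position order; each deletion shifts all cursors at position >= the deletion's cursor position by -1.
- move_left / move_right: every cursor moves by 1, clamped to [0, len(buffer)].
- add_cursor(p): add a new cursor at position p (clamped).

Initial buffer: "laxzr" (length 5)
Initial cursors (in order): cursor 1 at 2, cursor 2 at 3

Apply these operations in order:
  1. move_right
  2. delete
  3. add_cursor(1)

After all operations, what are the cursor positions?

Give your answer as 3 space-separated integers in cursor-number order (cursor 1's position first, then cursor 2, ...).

After op 1 (move_right): buffer="laxzr" (len 5), cursors c1@3 c2@4, authorship .....
After op 2 (delete): buffer="lar" (len 3), cursors c1@2 c2@2, authorship ...
After op 3 (add_cursor(1)): buffer="lar" (len 3), cursors c3@1 c1@2 c2@2, authorship ...

Answer: 2 2 1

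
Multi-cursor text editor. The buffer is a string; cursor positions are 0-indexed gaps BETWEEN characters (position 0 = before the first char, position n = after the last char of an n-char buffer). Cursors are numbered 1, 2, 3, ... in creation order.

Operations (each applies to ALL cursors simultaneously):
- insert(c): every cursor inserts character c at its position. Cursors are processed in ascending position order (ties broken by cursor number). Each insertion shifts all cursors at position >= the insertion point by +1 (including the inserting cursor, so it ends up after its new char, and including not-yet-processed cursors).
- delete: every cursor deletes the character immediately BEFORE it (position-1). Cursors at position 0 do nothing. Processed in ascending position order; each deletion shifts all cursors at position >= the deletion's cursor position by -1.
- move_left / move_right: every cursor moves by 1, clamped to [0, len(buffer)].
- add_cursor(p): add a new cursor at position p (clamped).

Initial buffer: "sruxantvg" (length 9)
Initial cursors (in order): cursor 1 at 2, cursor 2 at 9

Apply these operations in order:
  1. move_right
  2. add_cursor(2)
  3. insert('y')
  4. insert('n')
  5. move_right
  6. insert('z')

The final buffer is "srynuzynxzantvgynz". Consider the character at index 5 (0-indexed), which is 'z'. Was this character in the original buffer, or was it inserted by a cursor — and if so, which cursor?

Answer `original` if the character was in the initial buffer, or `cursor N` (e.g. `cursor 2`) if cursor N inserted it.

After op 1 (move_right): buffer="sruxantvg" (len 9), cursors c1@3 c2@9, authorship .........
After op 2 (add_cursor(2)): buffer="sruxantvg" (len 9), cursors c3@2 c1@3 c2@9, authorship .........
After op 3 (insert('y')): buffer="sryuyxantvgy" (len 12), cursors c3@3 c1@5 c2@12, authorship ..3.1......2
After op 4 (insert('n')): buffer="srynuynxantvgyn" (len 15), cursors c3@4 c1@7 c2@15, authorship ..33.11......22
After op 5 (move_right): buffer="srynuynxantvgyn" (len 15), cursors c3@5 c1@8 c2@15, authorship ..33.11......22
After op 6 (insert('z')): buffer="srynuzynxzantvgynz" (len 18), cursors c3@6 c1@10 c2@18, authorship ..33.311.1.....222
Authorship (.=original, N=cursor N): . . 3 3 . 3 1 1 . 1 . . . . . 2 2 2
Index 5: author = 3

Answer: cursor 3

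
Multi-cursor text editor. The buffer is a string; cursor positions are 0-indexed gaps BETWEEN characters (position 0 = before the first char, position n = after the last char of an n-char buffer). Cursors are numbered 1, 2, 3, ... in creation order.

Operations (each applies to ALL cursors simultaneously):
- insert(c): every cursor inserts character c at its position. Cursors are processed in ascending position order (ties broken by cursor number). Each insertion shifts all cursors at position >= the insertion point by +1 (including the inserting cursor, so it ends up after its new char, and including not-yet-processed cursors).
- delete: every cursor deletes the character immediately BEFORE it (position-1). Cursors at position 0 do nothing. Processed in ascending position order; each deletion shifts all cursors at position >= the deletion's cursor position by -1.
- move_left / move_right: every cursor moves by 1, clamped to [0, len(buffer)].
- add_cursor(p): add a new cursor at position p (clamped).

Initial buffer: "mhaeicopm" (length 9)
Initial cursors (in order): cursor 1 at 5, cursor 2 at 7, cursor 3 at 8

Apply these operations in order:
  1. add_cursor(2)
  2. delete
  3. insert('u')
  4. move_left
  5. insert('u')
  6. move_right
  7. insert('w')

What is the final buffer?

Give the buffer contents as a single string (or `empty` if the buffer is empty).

Answer: muuwaeuuwcuuuuwwm

Derivation:
After op 1 (add_cursor(2)): buffer="mhaeicopm" (len 9), cursors c4@2 c1@5 c2@7 c3@8, authorship .........
After op 2 (delete): buffer="maecm" (len 5), cursors c4@1 c1@3 c2@4 c3@4, authorship .....
After op 3 (insert('u')): buffer="muaeucuum" (len 9), cursors c4@2 c1@5 c2@8 c3@8, authorship .4..1.23.
After op 4 (move_left): buffer="muaeucuum" (len 9), cursors c4@1 c1@4 c2@7 c3@7, authorship .4..1.23.
After op 5 (insert('u')): buffer="muuaeuucuuuum" (len 13), cursors c4@2 c1@6 c2@11 c3@11, authorship .44..11.2233.
After op 6 (move_right): buffer="muuaeuucuuuum" (len 13), cursors c4@3 c1@7 c2@12 c3@12, authorship .44..11.2233.
After op 7 (insert('w')): buffer="muuwaeuuwcuuuuwwm" (len 17), cursors c4@4 c1@9 c2@16 c3@16, authorship .444..111.223323.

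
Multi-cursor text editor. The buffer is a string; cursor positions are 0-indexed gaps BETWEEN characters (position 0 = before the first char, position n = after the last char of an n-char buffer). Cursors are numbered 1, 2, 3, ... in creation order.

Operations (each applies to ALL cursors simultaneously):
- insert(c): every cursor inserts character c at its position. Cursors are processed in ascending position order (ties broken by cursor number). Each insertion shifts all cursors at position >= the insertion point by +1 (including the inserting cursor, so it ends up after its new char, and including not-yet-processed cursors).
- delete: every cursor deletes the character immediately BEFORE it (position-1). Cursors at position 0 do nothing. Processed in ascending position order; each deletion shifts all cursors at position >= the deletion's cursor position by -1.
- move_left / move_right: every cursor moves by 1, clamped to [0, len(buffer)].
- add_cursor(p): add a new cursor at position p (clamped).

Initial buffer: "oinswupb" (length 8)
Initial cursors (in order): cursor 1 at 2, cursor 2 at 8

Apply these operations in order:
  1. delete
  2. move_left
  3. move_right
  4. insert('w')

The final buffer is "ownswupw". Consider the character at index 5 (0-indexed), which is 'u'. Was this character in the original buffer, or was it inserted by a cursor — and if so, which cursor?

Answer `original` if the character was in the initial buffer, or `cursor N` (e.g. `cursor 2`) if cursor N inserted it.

After op 1 (delete): buffer="onswup" (len 6), cursors c1@1 c2@6, authorship ......
After op 2 (move_left): buffer="onswup" (len 6), cursors c1@0 c2@5, authorship ......
After op 3 (move_right): buffer="onswup" (len 6), cursors c1@1 c2@6, authorship ......
After op 4 (insert('w')): buffer="ownswupw" (len 8), cursors c1@2 c2@8, authorship .1.....2
Authorship (.=original, N=cursor N): . 1 . . . . . 2
Index 5: author = original

Answer: original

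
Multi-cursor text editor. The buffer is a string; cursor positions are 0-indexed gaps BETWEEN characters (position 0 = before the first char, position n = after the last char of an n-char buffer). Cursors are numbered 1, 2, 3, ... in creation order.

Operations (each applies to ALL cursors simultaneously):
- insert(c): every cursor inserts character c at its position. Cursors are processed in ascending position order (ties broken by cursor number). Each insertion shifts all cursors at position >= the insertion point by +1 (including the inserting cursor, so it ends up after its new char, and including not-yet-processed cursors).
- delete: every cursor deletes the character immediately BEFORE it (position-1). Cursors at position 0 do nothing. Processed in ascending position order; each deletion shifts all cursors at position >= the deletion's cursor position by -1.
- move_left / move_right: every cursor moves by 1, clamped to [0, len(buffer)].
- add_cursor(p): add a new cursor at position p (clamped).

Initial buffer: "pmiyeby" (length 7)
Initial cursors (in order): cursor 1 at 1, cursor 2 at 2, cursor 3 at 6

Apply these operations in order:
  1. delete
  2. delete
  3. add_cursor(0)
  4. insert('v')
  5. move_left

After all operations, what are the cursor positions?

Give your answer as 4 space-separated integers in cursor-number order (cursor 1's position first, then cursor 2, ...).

Answer: 2 2 5 2

Derivation:
After op 1 (delete): buffer="iyey" (len 4), cursors c1@0 c2@0 c3@3, authorship ....
After op 2 (delete): buffer="iyy" (len 3), cursors c1@0 c2@0 c3@2, authorship ...
After op 3 (add_cursor(0)): buffer="iyy" (len 3), cursors c1@0 c2@0 c4@0 c3@2, authorship ...
After op 4 (insert('v')): buffer="vvviyvy" (len 7), cursors c1@3 c2@3 c4@3 c3@6, authorship 124..3.
After op 5 (move_left): buffer="vvviyvy" (len 7), cursors c1@2 c2@2 c4@2 c3@5, authorship 124..3.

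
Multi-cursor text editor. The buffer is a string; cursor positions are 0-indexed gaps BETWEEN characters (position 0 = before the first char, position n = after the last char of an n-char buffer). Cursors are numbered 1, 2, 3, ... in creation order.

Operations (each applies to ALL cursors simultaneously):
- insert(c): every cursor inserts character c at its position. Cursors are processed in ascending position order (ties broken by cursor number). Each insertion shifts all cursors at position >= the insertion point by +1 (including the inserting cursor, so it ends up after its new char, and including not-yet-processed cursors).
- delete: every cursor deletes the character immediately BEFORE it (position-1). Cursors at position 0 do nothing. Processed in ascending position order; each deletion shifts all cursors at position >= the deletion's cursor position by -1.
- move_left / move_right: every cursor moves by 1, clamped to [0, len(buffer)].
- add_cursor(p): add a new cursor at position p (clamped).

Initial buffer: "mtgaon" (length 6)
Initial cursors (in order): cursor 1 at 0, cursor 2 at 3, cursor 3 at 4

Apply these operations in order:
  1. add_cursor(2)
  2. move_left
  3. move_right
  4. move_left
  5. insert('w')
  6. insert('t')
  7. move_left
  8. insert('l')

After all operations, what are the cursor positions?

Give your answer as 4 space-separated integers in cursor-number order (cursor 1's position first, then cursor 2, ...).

After op 1 (add_cursor(2)): buffer="mtgaon" (len 6), cursors c1@0 c4@2 c2@3 c3@4, authorship ......
After op 2 (move_left): buffer="mtgaon" (len 6), cursors c1@0 c4@1 c2@2 c3@3, authorship ......
After op 3 (move_right): buffer="mtgaon" (len 6), cursors c1@1 c4@2 c2@3 c3@4, authorship ......
After op 4 (move_left): buffer="mtgaon" (len 6), cursors c1@0 c4@1 c2@2 c3@3, authorship ......
After op 5 (insert('w')): buffer="wmwtwgwaon" (len 10), cursors c1@1 c4@3 c2@5 c3@7, authorship 1.4.2.3...
After op 6 (insert('t')): buffer="wtmwttwtgwtaon" (len 14), cursors c1@2 c4@5 c2@8 c3@11, authorship 11.44.22.33...
After op 7 (move_left): buffer="wtmwttwtgwtaon" (len 14), cursors c1@1 c4@4 c2@7 c3@10, authorship 11.44.22.33...
After op 8 (insert('l')): buffer="wltmwlttwltgwltaon" (len 18), cursors c1@2 c4@6 c2@10 c3@14, authorship 111.444.222.333...

Answer: 2 10 14 6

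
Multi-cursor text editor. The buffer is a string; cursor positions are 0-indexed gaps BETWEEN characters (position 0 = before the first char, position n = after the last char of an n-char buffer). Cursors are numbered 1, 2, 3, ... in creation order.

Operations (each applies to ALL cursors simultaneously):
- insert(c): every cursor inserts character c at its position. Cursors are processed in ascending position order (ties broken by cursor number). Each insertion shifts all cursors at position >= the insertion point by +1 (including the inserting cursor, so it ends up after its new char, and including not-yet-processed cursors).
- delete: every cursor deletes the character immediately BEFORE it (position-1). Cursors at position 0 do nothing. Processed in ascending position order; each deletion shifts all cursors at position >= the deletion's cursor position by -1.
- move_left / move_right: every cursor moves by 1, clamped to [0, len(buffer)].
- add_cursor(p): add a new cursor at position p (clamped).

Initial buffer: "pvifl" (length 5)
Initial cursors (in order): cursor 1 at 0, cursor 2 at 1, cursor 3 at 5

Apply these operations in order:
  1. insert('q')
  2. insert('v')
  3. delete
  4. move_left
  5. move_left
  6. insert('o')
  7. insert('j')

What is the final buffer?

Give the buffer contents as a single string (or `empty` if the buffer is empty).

After op 1 (insert('q')): buffer="qpqviflq" (len 8), cursors c1@1 c2@3 c3@8, authorship 1.2....3
After op 2 (insert('v')): buffer="qvpqvviflqv" (len 11), cursors c1@2 c2@5 c3@11, authorship 11.22....33
After op 3 (delete): buffer="qpqviflq" (len 8), cursors c1@1 c2@3 c3@8, authorship 1.2....3
After op 4 (move_left): buffer="qpqviflq" (len 8), cursors c1@0 c2@2 c3@7, authorship 1.2....3
After op 5 (move_left): buffer="qpqviflq" (len 8), cursors c1@0 c2@1 c3@6, authorship 1.2....3
After op 6 (insert('o')): buffer="oqopqvifolq" (len 11), cursors c1@1 c2@3 c3@9, authorship 112.2...3.3
After op 7 (insert('j')): buffer="ojqojpqvifojlq" (len 14), cursors c1@2 c2@5 c3@12, authorship 11122.2...33.3

Answer: ojqojpqvifojlq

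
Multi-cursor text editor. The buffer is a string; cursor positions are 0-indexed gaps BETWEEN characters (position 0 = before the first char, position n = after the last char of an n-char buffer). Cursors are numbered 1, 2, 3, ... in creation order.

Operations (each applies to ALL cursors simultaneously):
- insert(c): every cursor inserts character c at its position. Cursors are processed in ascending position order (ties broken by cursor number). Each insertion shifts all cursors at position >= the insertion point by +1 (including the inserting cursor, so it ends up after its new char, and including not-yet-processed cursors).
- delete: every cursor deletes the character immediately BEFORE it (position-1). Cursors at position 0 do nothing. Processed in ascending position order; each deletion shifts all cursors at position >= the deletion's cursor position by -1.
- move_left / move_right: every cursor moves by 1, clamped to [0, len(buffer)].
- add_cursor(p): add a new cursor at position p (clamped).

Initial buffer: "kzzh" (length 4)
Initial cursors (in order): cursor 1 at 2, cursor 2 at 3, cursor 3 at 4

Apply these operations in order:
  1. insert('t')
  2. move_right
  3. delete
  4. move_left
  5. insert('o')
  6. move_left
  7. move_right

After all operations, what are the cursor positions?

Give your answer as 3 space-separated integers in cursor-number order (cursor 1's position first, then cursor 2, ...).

After op 1 (insert('t')): buffer="kztztht" (len 7), cursors c1@3 c2@5 c3@7, authorship ..1.2.3
After op 2 (move_right): buffer="kztztht" (len 7), cursors c1@4 c2@6 c3@7, authorship ..1.2.3
After op 3 (delete): buffer="kztt" (len 4), cursors c1@3 c2@4 c3@4, authorship ..12
After op 4 (move_left): buffer="kztt" (len 4), cursors c1@2 c2@3 c3@3, authorship ..12
After op 5 (insert('o')): buffer="kzotoot" (len 7), cursors c1@3 c2@6 c3@6, authorship ..11232
After op 6 (move_left): buffer="kzotoot" (len 7), cursors c1@2 c2@5 c3@5, authorship ..11232
After op 7 (move_right): buffer="kzotoot" (len 7), cursors c1@3 c2@6 c3@6, authorship ..11232

Answer: 3 6 6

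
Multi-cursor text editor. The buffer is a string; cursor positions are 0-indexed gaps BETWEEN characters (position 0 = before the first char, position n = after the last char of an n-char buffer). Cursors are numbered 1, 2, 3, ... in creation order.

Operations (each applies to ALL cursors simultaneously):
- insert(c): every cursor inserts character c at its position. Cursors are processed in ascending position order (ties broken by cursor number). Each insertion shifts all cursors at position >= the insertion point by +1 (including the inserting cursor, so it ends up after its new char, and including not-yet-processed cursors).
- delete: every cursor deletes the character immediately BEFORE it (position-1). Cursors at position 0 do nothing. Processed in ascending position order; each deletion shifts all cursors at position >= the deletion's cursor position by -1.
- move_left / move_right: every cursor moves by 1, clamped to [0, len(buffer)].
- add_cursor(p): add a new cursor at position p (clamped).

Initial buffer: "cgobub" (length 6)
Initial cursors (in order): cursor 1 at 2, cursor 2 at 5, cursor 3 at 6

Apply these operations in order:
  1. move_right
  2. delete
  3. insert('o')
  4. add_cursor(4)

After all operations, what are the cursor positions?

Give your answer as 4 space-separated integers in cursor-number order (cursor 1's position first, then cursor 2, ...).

Answer: 3 6 6 4

Derivation:
After op 1 (move_right): buffer="cgobub" (len 6), cursors c1@3 c2@6 c3@6, authorship ......
After op 2 (delete): buffer="cgb" (len 3), cursors c1@2 c2@3 c3@3, authorship ...
After op 3 (insert('o')): buffer="cgoboo" (len 6), cursors c1@3 c2@6 c3@6, authorship ..1.23
After op 4 (add_cursor(4)): buffer="cgoboo" (len 6), cursors c1@3 c4@4 c2@6 c3@6, authorship ..1.23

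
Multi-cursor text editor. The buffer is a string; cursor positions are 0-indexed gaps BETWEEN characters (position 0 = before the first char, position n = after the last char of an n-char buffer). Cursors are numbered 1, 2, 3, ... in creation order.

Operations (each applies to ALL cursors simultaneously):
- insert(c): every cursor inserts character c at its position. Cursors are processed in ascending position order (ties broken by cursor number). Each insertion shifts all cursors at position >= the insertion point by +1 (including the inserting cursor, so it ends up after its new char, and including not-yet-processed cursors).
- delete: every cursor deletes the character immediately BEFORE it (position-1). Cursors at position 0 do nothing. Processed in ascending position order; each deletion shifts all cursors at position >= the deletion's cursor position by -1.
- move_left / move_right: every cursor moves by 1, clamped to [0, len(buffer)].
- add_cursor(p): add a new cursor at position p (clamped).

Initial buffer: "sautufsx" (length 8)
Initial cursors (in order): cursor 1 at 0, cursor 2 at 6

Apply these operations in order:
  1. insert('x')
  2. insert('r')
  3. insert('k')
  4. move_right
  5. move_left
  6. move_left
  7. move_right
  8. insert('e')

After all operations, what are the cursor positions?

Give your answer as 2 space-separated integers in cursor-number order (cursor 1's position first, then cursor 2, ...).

Answer: 4 14

Derivation:
After op 1 (insert('x')): buffer="xsautufxsx" (len 10), cursors c1@1 c2@8, authorship 1......2..
After op 2 (insert('r')): buffer="xrsautufxrsx" (len 12), cursors c1@2 c2@10, authorship 11......22..
After op 3 (insert('k')): buffer="xrksautufxrksx" (len 14), cursors c1@3 c2@12, authorship 111......222..
After op 4 (move_right): buffer="xrksautufxrksx" (len 14), cursors c1@4 c2@13, authorship 111......222..
After op 5 (move_left): buffer="xrksautufxrksx" (len 14), cursors c1@3 c2@12, authorship 111......222..
After op 6 (move_left): buffer="xrksautufxrksx" (len 14), cursors c1@2 c2@11, authorship 111......222..
After op 7 (move_right): buffer="xrksautufxrksx" (len 14), cursors c1@3 c2@12, authorship 111......222..
After op 8 (insert('e')): buffer="xrkesautufxrkesx" (len 16), cursors c1@4 c2@14, authorship 1111......2222..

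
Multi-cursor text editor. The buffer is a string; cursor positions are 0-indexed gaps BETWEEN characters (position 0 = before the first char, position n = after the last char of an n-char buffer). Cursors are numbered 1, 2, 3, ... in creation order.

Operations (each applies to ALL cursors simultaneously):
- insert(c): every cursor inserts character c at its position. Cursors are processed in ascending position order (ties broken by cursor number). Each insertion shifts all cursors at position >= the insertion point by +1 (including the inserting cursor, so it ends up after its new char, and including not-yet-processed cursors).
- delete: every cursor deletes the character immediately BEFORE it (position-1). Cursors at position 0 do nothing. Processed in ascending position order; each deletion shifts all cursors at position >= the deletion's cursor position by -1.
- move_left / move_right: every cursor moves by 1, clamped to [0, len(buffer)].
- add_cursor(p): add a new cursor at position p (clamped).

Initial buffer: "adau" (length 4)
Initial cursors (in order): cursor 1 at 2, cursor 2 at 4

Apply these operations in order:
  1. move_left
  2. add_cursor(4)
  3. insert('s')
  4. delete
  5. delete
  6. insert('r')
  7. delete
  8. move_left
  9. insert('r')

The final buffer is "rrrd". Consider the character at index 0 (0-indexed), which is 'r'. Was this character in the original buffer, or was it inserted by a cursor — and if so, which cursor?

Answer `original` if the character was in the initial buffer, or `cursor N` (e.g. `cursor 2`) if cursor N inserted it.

After op 1 (move_left): buffer="adau" (len 4), cursors c1@1 c2@3, authorship ....
After op 2 (add_cursor(4)): buffer="adau" (len 4), cursors c1@1 c2@3 c3@4, authorship ....
After op 3 (insert('s')): buffer="asdasus" (len 7), cursors c1@2 c2@5 c3@7, authorship .1..2.3
After op 4 (delete): buffer="adau" (len 4), cursors c1@1 c2@3 c3@4, authorship ....
After op 5 (delete): buffer="d" (len 1), cursors c1@0 c2@1 c3@1, authorship .
After op 6 (insert('r')): buffer="rdrr" (len 4), cursors c1@1 c2@4 c3@4, authorship 1.23
After op 7 (delete): buffer="d" (len 1), cursors c1@0 c2@1 c3@1, authorship .
After op 8 (move_left): buffer="d" (len 1), cursors c1@0 c2@0 c3@0, authorship .
After op 9 (insert('r')): buffer="rrrd" (len 4), cursors c1@3 c2@3 c3@3, authorship 123.
Authorship (.=original, N=cursor N): 1 2 3 .
Index 0: author = 1

Answer: cursor 1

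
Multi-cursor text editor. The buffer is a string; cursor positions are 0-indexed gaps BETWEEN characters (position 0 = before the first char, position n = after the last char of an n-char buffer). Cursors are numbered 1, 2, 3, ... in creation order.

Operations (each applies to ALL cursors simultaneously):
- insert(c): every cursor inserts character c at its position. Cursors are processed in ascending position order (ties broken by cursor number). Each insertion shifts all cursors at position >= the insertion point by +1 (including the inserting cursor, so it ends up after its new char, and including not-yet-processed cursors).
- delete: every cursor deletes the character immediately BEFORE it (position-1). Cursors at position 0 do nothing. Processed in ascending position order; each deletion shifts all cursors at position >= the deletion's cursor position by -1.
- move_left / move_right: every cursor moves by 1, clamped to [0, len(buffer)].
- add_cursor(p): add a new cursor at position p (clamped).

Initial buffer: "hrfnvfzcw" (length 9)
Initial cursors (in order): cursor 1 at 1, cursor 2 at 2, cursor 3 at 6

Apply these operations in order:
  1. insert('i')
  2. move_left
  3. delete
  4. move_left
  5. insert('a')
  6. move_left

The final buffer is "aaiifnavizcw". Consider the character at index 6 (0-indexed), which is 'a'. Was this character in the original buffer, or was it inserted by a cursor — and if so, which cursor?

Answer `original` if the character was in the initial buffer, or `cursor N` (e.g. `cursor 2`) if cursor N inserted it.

Answer: cursor 3

Derivation:
After op 1 (insert('i')): buffer="hirifnvfizcw" (len 12), cursors c1@2 c2@4 c3@9, authorship .1.2....3...
After op 2 (move_left): buffer="hirifnvfizcw" (len 12), cursors c1@1 c2@3 c3@8, authorship .1.2....3...
After op 3 (delete): buffer="iifnvizcw" (len 9), cursors c1@0 c2@1 c3@5, authorship 12...3...
After op 4 (move_left): buffer="iifnvizcw" (len 9), cursors c1@0 c2@0 c3@4, authorship 12...3...
After op 5 (insert('a')): buffer="aaiifnavizcw" (len 12), cursors c1@2 c2@2 c3@7, authorship 1212..3.3...
After op 6 (move_left): buffer="aaiifnavizcw" (len 12), cursors c1@1 c2@1 c3@6, authorship 1212..3.3...
Authorship (.=original, N=cursor N): 1 2 1 2 . . 3 . 3 . . .
Index 6: author = 3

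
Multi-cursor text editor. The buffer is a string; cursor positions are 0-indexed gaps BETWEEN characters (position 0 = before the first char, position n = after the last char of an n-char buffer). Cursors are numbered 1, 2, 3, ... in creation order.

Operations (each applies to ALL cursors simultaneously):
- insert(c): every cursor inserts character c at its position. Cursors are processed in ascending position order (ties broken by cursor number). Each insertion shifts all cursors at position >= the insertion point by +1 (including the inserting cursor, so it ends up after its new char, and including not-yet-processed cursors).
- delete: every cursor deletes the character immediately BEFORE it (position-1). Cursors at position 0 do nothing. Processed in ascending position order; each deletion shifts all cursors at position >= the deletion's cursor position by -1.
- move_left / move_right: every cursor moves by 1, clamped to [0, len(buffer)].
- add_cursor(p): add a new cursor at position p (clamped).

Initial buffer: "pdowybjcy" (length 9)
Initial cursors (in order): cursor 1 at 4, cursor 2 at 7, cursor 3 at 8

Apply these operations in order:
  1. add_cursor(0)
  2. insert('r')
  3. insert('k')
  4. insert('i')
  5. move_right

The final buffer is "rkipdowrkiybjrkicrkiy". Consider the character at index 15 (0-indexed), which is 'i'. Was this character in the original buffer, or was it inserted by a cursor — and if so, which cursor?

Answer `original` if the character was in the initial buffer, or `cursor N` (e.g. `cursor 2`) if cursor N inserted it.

Answer: cursor 2

Derivation:
After op 1 (add_cursor(0)): buffer="pdowybjcy" (len 9), cursors c4@0 c1@4 c2@7 c3@8, authorship .........
After op 2 (insert('r')): buffer="rpdowrybjrcry" (len 13), cursors c4@1 c1@6 c2@10 c3@12, authorship 4....1...2.3.
After op 3 (insert('k')): buffer="rkpdowrkybjrkcrky" (len 17), cursors c4@2 c1@8 c2@13 c3@16, authorship 44....11...22.33.
After op 4 (insert('i')): buffer="rkipdowrkiybjrkicrkiy" (len 21), cursors c4@3 c1@10 c2@16 c3@20, authorship 444....111...222.333.
After op 5 (move_right): buffer="rkipdowrkiybjrkicrkiy" (len 21), cursors c4@4 c1@11 c2@17 c3@21, authorship 444....111...222.333.
Authorship (.=original, N=cursor N): 4 4 4 . . . . 1 1 1 . . . 2 2 2 . 3 3 3 .
Index 15: author = 2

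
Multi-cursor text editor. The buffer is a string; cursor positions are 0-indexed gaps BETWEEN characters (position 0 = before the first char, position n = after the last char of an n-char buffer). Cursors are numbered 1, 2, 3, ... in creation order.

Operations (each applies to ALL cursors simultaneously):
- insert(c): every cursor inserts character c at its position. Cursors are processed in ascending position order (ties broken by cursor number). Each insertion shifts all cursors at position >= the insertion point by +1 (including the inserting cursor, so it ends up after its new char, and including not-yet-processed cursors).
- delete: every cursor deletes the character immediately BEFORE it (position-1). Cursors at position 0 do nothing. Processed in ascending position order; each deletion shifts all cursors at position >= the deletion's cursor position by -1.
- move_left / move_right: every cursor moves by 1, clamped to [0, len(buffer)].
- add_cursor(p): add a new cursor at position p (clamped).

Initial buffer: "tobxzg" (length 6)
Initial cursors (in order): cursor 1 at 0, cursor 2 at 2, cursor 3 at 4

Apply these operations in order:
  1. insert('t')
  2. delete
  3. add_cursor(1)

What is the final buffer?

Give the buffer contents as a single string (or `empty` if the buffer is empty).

Answer: tobxzg

Derivation:
After op 1 (insert('t')): buffer="ttotbxtzg" (len 9), cursors c1@1 c2@4 c3@7, authorship 1..2..3..
After op 2 (delete): buffer="tobxzg" (len 6), cursors c1@0 c2@2 c3@4, authorship ......
After op 3 (add_cursor(1)): buffer="tobxzg" (len 6), cursors c1@0 c4@1 c2@2 c3@4, authorship ......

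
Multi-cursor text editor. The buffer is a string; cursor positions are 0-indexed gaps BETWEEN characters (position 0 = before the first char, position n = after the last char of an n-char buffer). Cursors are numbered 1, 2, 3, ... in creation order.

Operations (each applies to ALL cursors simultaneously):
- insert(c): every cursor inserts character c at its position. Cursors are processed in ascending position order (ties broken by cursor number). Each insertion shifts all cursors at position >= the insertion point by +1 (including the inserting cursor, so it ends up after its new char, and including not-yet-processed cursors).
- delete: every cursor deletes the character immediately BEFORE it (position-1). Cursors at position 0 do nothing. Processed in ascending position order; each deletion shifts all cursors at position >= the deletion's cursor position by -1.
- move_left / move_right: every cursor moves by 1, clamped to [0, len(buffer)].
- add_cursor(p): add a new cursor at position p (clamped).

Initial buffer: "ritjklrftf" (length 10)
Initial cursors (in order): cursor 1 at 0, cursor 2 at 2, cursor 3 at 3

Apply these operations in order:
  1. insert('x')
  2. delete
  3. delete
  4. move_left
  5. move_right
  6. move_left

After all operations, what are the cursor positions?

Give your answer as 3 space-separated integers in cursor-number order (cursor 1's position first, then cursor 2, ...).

After op 1 (insert('x')): buffer="xrixtxjklrftf" (len 13), cursors c1@1 c2@4 c3@6, authorship 1..2.3.......
After op 2 (delete): buffer="ritjklrftf" (len 10), cursors c1@0 c2@2 c3@3, authorship ..........
After op 3 (delete): buffer="rjklrftf" (len 8), cursors c1@0 c2@1 c3@1, authorship ........
After op 4 (move_left): buffer="rjklrftf" (len 8), cursors c1@0 c2@0 c3@0, authorship ........
After op 5 (move_right): buffer="rjklrftf" (len 8), cursors c1@1 c2@1 c3@1, authorship ........
After op 6 (move_left): buffer="rjklrftf" (len 8), cursors c1@0 c2@0 c3@0, authorship ........

Answer: 0 0 0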